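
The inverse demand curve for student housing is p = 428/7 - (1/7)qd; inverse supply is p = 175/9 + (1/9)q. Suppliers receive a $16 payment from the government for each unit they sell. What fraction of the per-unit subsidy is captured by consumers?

Pre-subsidy: 428/7 - (1/7)q = 175/9 + (1/9)q gives q* = 164.1875 and p* = 37.6875.
With the subsidy, sellers receive ps = pb + 16 for each unit, where pb is the price buyers pay.
On the curves, pb = 428/7 - (1/7)q and ps = 175/9 + (1/9)q; the wedge ps − pb = 16 gives 175/9 + (1/9)q − (428/7 - (1/7)q) = 16, so q' = 227.1875.
Then pb = 428/7 − (1/7)·227.1875 = 28.6875 and ps = 175/9 + (1/9)·227.1875 = 44.6875.
Buyers' price falls by p* − pb = 37.6875 − 28.6875 = 9; sellers' price rises by ps − p* = 44.6875 − 37.6875 = 7.
So consumers capture 9/16 = 0.5625 of each unit of subsidy.

Consumer share = 0.5625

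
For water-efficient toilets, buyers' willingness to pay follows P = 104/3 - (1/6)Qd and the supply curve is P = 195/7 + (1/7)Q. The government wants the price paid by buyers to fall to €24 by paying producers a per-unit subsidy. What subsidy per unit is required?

At a buyer price of 24, quantity demanded is 208 − 6·24 = 64.
Sellers supply 64 only when they receive Ps = 195/7 + (1/7)·64 = 37.
s = Ps − Pb = 37 − 24 = 13.

Required subsidy s = €13 per unit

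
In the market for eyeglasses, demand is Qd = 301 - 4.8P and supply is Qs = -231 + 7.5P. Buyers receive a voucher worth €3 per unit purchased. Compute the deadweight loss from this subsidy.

Pre-subsidy: 301 - 4.8P = -231 + 7.5P gives P* = 5320/123, Q* = 3829/41.
With the rebate, buyers effectively pay Pb = Ps − 3, where Ps is the price sellers receive.
Demand in terms of Ps becomes Qd = 301 − 4.8(Ps − 3) = 315.4 - 4.8Ps. Setting this equal to supply: 315.4 - 4.8Ps = -231 + 7.5Ps, so Ps = 5464/123.
Buyers pay Pb = 5464/123 − 3 = 5095/123; Q' = -231 + 7.5·(5464/123) = 4189/41.
The subsidy expands output by 4189/41 − 3829/41 = 360/41 past the efficient level; on those units the gap between marginal cost and willingness to pay runs from 0 up to 3.
DWL = ½ × 3 × 360/41 = 540/41.

Deadweight loss = 540/41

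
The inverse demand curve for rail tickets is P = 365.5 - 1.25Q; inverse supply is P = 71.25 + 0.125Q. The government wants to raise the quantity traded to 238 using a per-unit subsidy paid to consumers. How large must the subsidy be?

At Q = 238, from the demand curve buyers pay Pb = 365.5 − 1.25·238 = 68; from the supply curve sellers need Ps = 71.25 + 0.125·238 = 101.
The subsidy must fill the gap: s = Ps − Pb = 101 − 68 = 33.

Required subsidy s = 33 per unit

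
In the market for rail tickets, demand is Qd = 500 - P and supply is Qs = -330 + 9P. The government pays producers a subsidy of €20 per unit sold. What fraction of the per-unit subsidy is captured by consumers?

Consumer share = 0.9

Pre-subsidy: 500 - P = -330 + 9P gives P* = 83, Q* = 417.
With the subsidy, sellers receive Ps = Pb + 20 for each unit, where Pb is the price buyers pay.
Supply in terms of Pb becomes Qs = -330 + 9(Pb + 20) = -150 + 9Pb. Setting this equal to demand: 500 - Pb = -150 + 9Pb, so Pb = 65.
Sellers receive Ps = 65 + 20 = 85; Q' = 500 − 1·65 = 435.
Buyers' price falls by P* − Pb = 83 − 65 = 18; sellers' price rises by Ps − P* = 85 − 83 = 2.
So consumers capture 18/20 = 0.9 of each unit of subsidy.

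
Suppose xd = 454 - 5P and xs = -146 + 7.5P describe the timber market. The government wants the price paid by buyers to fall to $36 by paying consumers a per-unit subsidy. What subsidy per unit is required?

Required subsidy s = $20 per unit

At a buyer price of 36, quantity demanded is 454 − 5·36 = 274.
Sellers supply 274 only when they receive Ps with -146 + 7.5·Ps = 274, i.e. Ps = 56.
s = Ps − Pb = 56 − 36 = 20.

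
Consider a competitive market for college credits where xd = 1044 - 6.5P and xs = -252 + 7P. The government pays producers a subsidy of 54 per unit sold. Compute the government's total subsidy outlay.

Government cost = 32508

Pre-subsidy: 1044 - 6.5P = -252 + 7P gives P* = 96, x* = 420.
With the subsidy, sellers receive Ps = Pb + 54 for each unit, where Pb is the price buyers pay.
Supply in terms of Pb becomes xs = -252 + 7(Pb + 54) = 126 + 7Pb. Setting this equal to demand: 1044 - 6.5Pb = 126 + 7Pb, so Pb = 68.
Sellers receive Ps = 68 + 54 = 122; x' = 1044 − 6.5·68 = 602.
Government outlay = subsidy × quantity = 54 × 602 = 32508.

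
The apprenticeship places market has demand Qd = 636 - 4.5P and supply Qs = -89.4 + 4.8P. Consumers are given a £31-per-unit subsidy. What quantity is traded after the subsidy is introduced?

Q' = 357

Pre-subsidy: 636 - 4.5P = -89.4 + 4.8P gives P* = 78, Q* = 285.
With the rebate, buyers effectively pay Pb = Ps − 31, where Ps is the price sellers receive.
Demand in terms of Ps becomes Qd = 636 − 4.5(Ps − 31) = 775.5 - 4.5Ps. Setting this equal to supply: 775.5 - 4.5Ps = -89.4 + 4.8Ps, so Ps = 93.
Buyers pay Pb = 93 − 31 = 62; Q' = -89.4 + 4.8·93 = 357.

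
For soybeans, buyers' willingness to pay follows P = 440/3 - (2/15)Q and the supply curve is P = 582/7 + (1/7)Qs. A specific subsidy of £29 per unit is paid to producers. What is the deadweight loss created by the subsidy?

Deadweight loss = £1522.5

Pre-subsidy: 440/3 - (2/15)Q = 582/7 + (1/7)Q gives Q* = 230 and P* = 116.
With the subsidy, sellers receive Ps = Pb + 29 for each unit, where Pb is the price buyers pay.
On the curves, Pb = 440/3 - (2/15)Q and Ps = 582/7 + (1/7)Q; the wedge Ps − Pb = 29 gives 582/7 + (1/7)Q − (440/3 - (2/15)Q) = 29, so Q' = 335.
Then Pb = 440/3 − (2/15)·335 = 102 and Ps = 582/7 + (1/7)·335 = 131.
The subsidy expands output by 335 − 230 = 105 past the efficient level; on those units the gap between marginal cost and willingness to pay runs from 0 up to 29.
DWL = ½ × 29 × 105 = 1522.5.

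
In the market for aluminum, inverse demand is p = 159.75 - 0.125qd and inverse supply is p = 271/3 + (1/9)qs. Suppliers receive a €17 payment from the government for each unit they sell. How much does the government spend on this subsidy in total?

Pre-subsidy: 159.75 - 0.125q = 271/3 + (1/9)q gives q* = 294 and p* = 123.
With the subsidy, sellers receive ps = pb + 17 for each unit, where pb is the price buyers pay.
On the curves, pb = 159.75 - 0.125q and ps = 271/3 + (1/9)q; the wedge ps − pb = 17 gives 271/3 + (1/9)q − (159.75 - 0.125q) = 17, so q' = 366.
Then pb = 159.75 − 0.125·366 = 114 and ps = 271/3 + (1/9)·366 = 131.
Government outlay = subsidy × quantity = 17 × 366 = 6222.

Government cost = €6222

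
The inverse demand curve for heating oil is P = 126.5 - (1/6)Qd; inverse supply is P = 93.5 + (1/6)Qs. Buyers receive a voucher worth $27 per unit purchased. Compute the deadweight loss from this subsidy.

Deadweight loss = $1093.5

Pre-subsidy: 126.5 - (1/6)Q = 93.5 + (1/6)Q gives Q* = 99 and P* = 110.
With the rebate, buyers effectively pay Pb = Ps − 27, where Ps is the price sellers receive.
On the curves, Pb = 126.5 - (1/6)Q and Ps = 93.5 + (1/6)Q; the wedge Ps − Pb = 27 gives 93.5 + (1/6)Q − (126.5 - (1/6)Q) = 27, so Q' = 180.
Then Pb = 126.5 − (1/6)·180 = 96.5 and Ps = 93.5 + (1/6)·180 = 123.5.
The subsidy expands output by 180 − 99 = 81 past the efficient level; on those units the gap between marginal cost and willingness to pay runs from 0 up to 27.
DWL = ½ × 27 × 81 = 1093.5.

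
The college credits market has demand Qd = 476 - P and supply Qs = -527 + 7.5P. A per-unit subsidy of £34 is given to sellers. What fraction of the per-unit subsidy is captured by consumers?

Pre-subsidy: 476 - P = -527 + 7.5P gives P* = 118, Q* = 358.
With the subsidy, sellers receive Ps = Pb + 34 for each unit, where Pb is the price buyers pay.
Supply in terms of Pb becomes Qs = -527 + 7.5(Pb + 34) = -272 + 7.5Pb. Setting this equal to demand: 476 - Pb = -272 + 7.5Pb, so Pb = 88.
Sellers receive Ps = 88 + 34 = 122; Q' = 476 − 1·88 = 388.
Buyers' price falls by P* − Pb = 118 − 88 = 30; sellers' price rises by Ps − P* = 122 − 118 = 4.
So consumers capture 30/34 = 15/17 of each unit of subsidy.

Consumer share = 15/17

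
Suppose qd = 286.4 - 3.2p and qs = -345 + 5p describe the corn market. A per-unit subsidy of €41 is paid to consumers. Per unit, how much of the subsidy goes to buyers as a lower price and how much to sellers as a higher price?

Pre-subsidy: 286.4 - 3.2p = -345 + 5p gives p* = 77, q* = 40.
With the rebate, buyers effectively pay pb = ps − 41, where ps is the price sellers receive.
Demand in terms of ps becomes qd = 286.4 − 3.2(ps − 41) = 417.6 - 3.2ps. Setting this equal to supply: 417.6 - 3.2ps = -345 + 5ps, so ps = 93.
Buyers pay pb = 93 − 41 = 52; q' = -345 + 5·93 = 120.
Buyers' price falls by p* − pb = 77 − 52 = 25; sellers' price rises by ps − p* = 93 − 77 = 16.

Buyers gain €25 per unit; sellers gain €16 per unit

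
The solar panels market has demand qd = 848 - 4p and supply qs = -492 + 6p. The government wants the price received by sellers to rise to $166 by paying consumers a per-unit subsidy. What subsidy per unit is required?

Required subsidy s = $80 per unit

At a seller price of 166, quantity supplied is -492 + 6·166 = 504.
Buyers absorb 504 only when they pay pb with 848 − 4·pb = 504, i.e. pb = 86.
s = ps − pb = 166 − 86 = 80.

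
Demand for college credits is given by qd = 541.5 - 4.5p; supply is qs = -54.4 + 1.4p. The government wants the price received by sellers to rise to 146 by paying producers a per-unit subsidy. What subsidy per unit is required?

At a seller price of 146, quantity supplied is -54.4 + 1.4·146 = 150.
Buyers absorb 150 only when they pay pb with 541.5 − 4.5·pb = 150, i.e. pb = 87.
s = ps − pb = 146 − 87 = 59.

Required subsidy s = 59 per unit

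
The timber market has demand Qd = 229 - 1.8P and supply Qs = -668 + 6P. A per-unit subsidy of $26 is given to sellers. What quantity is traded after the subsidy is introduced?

Pre-subsidy: 229 - 1.8P = -668 + 6P gives P* = 115, Q* = 22.
With the subsidy, sellers receive Ps = Pb + 26 for each unit, where Pb is the price buyers pay.
Supply in terms of Pb becomes Qs = -668 + 6(Pb + 26) = -512 + 6Pb. Setting this equal to demand: 229 - 1.8Pb = -512 + 6Pb, so Pb = 95.
Sellers receive Ps = 95 + 26 = 121; Q' = 229 − 1.8·95 = 58.

Q' = 58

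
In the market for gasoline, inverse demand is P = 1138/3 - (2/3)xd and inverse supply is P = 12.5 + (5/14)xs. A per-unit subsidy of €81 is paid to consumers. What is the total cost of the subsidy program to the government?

Government cost = 1523529/43

Pre-subsidy: 1138/3 - (2/3)x = 12.5 + (5/14)x gives x* = 15407/43 and P* = 6040/43.
With the rebate, buyers effectively pay Pb = Ps − 81, where Ps is the price sellers receive.
On the curves, Pb = 1138/3 - (2/3)x and Ps = 12.5 + (5/14)x; the wedge Ps − Pb = 81 gives 12.5 + (5/14)x − (1138/3 - (2/3)x) = 81, so x' = 18809/43.
Then Pb = 1138/3 − (2/3)·(18809/43) = 3772/43 and Ps = 12.5 + (5/14)·(18809/43) = 7255/43.
Government outlay = subsidy × quantity = 81 × 18809/43 = 1523529/43.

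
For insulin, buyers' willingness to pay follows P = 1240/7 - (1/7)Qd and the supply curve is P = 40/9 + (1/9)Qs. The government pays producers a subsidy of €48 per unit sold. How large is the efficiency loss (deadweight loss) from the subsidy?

Deadweight loss = €4536

Pre-subsidy: 1240/7 - (1/7)Q = 40/9 + (1/9)Q gives Q* = 680 and P* = 80.
With the subsidy, sellers receive Ps = Pb + 48 for each unit, where Pb is the price buyers pay.
On the curves, Pb = 1240/7 - (1/7)Q and Ps = 40/9 + (1/9)Q; the wedge Ps − Pb = 48 gives 40/9 + (1/9)Q − (1240/7 - (1/7)Q) = 48, so Q' = 869.
Then Pb = 1240/7 − (1/7)·869 = 53 and Ps = 40/9 + (1/9)·869 = 101.
The subsidy expands output by 869 − 680 = 189 past the efficient level; on those units the gap between marginal cost and willingness to pay runs from 0 up to 48.
DWL = ½ × 48 × 189 = 4536.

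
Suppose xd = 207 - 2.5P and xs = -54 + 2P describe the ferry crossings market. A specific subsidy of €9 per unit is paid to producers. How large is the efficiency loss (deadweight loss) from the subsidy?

Pre-subsidy: 207 - 2.5P = -54 + 2P gives P* = 58, x* = 62.
With the subsidy, sellers receive Ps = Pb + 9 for each unit, where Pb is the price buyers pay.
Supply in terms of Pb becomes xs = -54 + 2(Pb + 9) = -36 + 2Pb. Setting this equal to demand: 207 - 2.5Pb = -36 + 2Pb, so Pb = 54.
Sellers receive Ps = 54 + 9 = 63; x' = 207 − 2.5·54 = 72.
The subsidy expands output by 72 − 62 = 10 past the efficient level; on those units the gap between marginal cost and willingness to pay runs from 0 up to 9.
DWL = ½ × 9 × 10 = 45.

Deadweight loss = €45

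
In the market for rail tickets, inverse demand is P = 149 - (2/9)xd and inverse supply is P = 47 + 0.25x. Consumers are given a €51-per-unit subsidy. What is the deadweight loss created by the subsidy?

Deadweight loss = €2754

Pre-subsidy: 149 - (2/9)x = 47 + 0.25x gives x* = 216 and P* = 101.
With the rebate, buyers effectively pay Pb = Ps − 51, where Ps is the price sellers receive.
On the curves, Pb = 149 - (2/9)x and Ps = 47 + 0.25x; the wedge Ps − Pb = 51 gives 47 + 0.25x − (149 - (2/9)x) = 51, so x' = 324.
Then Pb = 149 − (2/9)·324 = 77 and Ps = 47 + 0.25·324 = 128.
The subsidy expands output by 324 − 216 = 108 past the efficient level; on those units the gap between marginal cost and willingness to pay runs from 0 up to 51.
DWL = ½ × 51 × 108 = 2754.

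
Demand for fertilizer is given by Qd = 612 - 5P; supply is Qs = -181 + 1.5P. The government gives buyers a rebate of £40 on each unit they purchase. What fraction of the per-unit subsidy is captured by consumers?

Pre-subsidy: 612 - 5P = -181 + 1.5P gives P* = 122, Q* = 2.
With the rebate, buyers effectively pay Pb = Ps − 40, where Ps is the price sellers receive.
Demand in terms of Ps becomes Qd = 612 − 5(Ps − 40) = 812 - 5Ps. Setting this equal to supply: 812 - 5Ps = -181 + 1.5Ps, so Ps = 1986/13.
Buyers pay Pb = 1986/13 − 40 = 1466/13; Q' = -181 + 1.5·(1986/13) = 626/13.
Buyers' price falls by P* − Pb = 122 − 1466/13 = 120/13; sellers' price rises by Ps − P* = 1986/13 − 122 = 400/13.
So consumers capture (120/13)/40 = 3/13 of each unit of subsidy.

Consumer share = 3/13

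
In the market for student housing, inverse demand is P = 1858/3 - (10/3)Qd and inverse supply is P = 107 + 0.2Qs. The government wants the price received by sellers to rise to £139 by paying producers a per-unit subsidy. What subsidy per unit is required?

Required subsidy s = £53 per unit

At a seller price of 139, quantity supplied is -535 + 5·139 = 160.
Buyers absorb 160 only when they pay Pb = 1858/3 − (10/3)·160 = 86.
s = Ps − Pb = 139 − 86 = 53.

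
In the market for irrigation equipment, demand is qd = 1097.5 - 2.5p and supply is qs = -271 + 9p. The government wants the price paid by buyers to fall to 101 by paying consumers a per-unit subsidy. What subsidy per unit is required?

At a buyer price of 101, quantity demanded is 1097.5 − 2.5·101 = 845.
Sellers supply 845 only when they receive ps with -271 + 9·ps = 845, i.e. ps = 124.
s = ps − pb = 124 − 101 = 23.

Required subsidy s = 23 per unit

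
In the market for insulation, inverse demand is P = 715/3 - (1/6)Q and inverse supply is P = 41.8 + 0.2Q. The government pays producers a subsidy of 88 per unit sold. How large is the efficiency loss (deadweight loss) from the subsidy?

Deadweight loss = 10560

Pre-subsidy: 715/3 - (1/6)Q = 41.8 + 0.2Q gives Q* = 536 and P* = 149.
With the subsidy, sellers receive Ps = Pb + 88 for each unit, where Pb is the price buyers pay.
On the curves, Pb = 715/3 - (1/6)Q and Ps = 41.8 + 0.2Q; the wedge Ps − Pb = 88 gives 41.8 + 0.2Q − (715/3 - (1/6)Q) = 88, so Q' = 776.
Then Pb = 715/3 − (1/6)·776 = 109 and Ps = 41.8 + 0.2·776 = 197.
The subsidy expands output by 776 − 536 = 240 past the efficient level; on those units the gap between marginal cost and willingness to pay runs from 0 up to 88.
DWL = ½ × 88 × 240 = 10560.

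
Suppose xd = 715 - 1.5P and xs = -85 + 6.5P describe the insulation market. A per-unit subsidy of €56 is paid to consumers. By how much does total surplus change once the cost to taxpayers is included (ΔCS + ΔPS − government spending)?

Net change in total surplus = -€1911

Pre-subsidy: 715 - 1.5P = -85 + 6.5P gives P* = 100, x* = 565.
With the rebate, buyers effectively pay Pb = Ps − 56, where Ps is the price sellers receive.
Demand in terms of Ps becomes xd = 715 − 1.5(Ps − 56) = 799 - 1.5Ps. Setting this equal to supply: 799 - 1.5Ps = -85 + 6.5Ps, so Ps = 110.5.
Buyers pay Pb = 110.5 − 56 = 54.5; x' = -85 + 6.5·110.5 = 633.25.
ΔCS = ½(565 + 633.25)(100 − 54.5) = 27260.1875; ΔPS = ½(565 + 633.25)(110.5 − 100) = 6290.8125.
Government spending = 56 × 633.25 = 35462.
Net change = 27260.1875 + 6290.8125 − 35462 = -1911. The loss equals the DWL triangle ½·56·68.25.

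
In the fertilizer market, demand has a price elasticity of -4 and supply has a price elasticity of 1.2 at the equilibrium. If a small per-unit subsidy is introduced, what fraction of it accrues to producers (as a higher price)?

For a small subsidy around the equilibrium, the benefit split depends on the relative slopes, which at a point are proportional to the elasticities.
Buyer share = εs/(εs + |εd|) = 1.2/(1.2 + 4) = 3/13; seller share = |εd|/(εs + |εd|) = 10/13.
So producers capture 10/13 of the subsidy.

Producer share = 10/13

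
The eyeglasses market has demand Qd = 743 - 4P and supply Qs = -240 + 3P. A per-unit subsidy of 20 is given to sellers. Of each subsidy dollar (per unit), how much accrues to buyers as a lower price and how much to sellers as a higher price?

Pre-subsidy: 743 - 4P = -240 + 3P gives P* = 983/7, Q* = 1269/7.
With the subsidy, sellers receive Ps = Pb + 20 for each unit, where Pb is the price buyers pay.
Supply in terms of Pb becomes Qs = -240 + 3(Pb + 20) = -180 + 3Pb. Setting this equal to demand: 743 - 4Pb = -180 + 3Pb, so Pb = 923/7.
Sellers receive Ps = 923/7 + 20 = 1063/7; Q' = 743 − 4·(923/7) = 1509/7.
Buyers' price falls by P* − Pb = 983/7 − 923/7 = 60/7; sellers' price rises by Ps − P* = 1063/7 − 983/7 = 80/7.

Buyers gain 60/7 per unit; sellers gain 80/7 per unit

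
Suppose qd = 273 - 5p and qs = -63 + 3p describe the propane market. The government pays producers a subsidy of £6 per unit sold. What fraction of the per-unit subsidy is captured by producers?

Pre-subsidy: 273 - 5p = -63 + 3p gives p* = 42, q* = 63.
With the subsidy, sellers receive ps = pb + 6 for each unit, where pb is the price buyers pay.
Supply in terms of pb becomes qs = -63 + 3(pb + 6) = -45 + 3pb. Setting this equal to demand: 273 - 5pb = -45 + 3pb, so pb = 39.75.
Sellers receive ps = 39.75 + 6 = 45.75; q' = 273 − 5·39.75 = 74.25.
Buyers' price falls by p* − pb = 42 − 39.75 = 2.25; sellers' price rises by ps − p* = 45.75 − 42 = 3.75.
So producers capture 3.75/6 = 0.625 of each unit of subsidy.

Producer share = 0.625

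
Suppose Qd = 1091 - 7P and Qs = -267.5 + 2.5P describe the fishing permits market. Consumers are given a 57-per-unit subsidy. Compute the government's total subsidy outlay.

Government cost = 11115

Pre-subsidy: 1091 - 7P = -267.5 + 2.5P gives P* = 143, Q* = 90.
With the rebate, buyers effectively pay Pb = Ps − 57, where Ps is the price sellers receive.
Demand in terms of Ps becomes Qd = 1091 − 7(Ps − 57) = 1490 - 7Ps. Setting this equal to supply: 1490 - 7Ps = -267.5 + 2.5Ps, so Ps = 185.
Buyers pay Pb = 185 − 57 = 128; Q' = -267.5 + 2.5·185 = 195.
Government outlay = subsidy × quantity = 57 × 195 = 11115.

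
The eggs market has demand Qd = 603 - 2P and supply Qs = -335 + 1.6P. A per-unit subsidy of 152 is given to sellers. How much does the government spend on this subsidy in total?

Government cost = 32984

Pre-subsidy: 603 - 2P = -335 + 1.6P gives P* = 2345/9, Q* = 737/9.
With the subsidy, sellers receive Ps = Pb + 152 for each unit, where Pb is the price buyers pay.
Supply in terms of Pb becomes Qs = -335 + 1.6(Pb + 152) = -91.8 + 1.6Pb. Setting this equal to demand: 603 - 2Pb = -91.8 + 1.6Pb, so Pb = 193.
Sellers receive Ps = 193 + 152 = 345; Q' = 603 − 2·193 = 217.
Government outlay = subsidy × quantity = 152 × 217 = 32984.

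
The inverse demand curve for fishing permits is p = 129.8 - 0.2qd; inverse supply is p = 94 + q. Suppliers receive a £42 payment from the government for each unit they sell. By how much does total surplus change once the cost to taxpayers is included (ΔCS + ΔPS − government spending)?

Net change in total surplus = -£735

Pre-subsidy: 129.8 - 0.2q = 94 + q gives q* = 179/6 and p* = 743/6.
With the subsidy, sellers receive ps = pb + 42 for each unit, where pb is the price buyers pay.
On the curves, pb = 129.8 - 0.2q and ps = 94 + q; the wedge ps − pb = 42 gives 94 + q − (129.8 - 0.2q) = 42, so q' = 389/6.
Then pb = 129.8 − 0.2·(389/6) = 701/6 and ps = 94 + 1·(389/6) = 953/6.
ΔCS = ½(179/6 + 389/6)(743/6 − 701/6) = 994/3; ΔPS = ½(179/6 + 389/6)(953/6 − 743/6) = 4970/3.
Government spending = 42 × 389/6 = 2723.
Net change = 994/3 + 4970/3 − 2723 = -735. The loss equals the DWL triangle ½·42·35.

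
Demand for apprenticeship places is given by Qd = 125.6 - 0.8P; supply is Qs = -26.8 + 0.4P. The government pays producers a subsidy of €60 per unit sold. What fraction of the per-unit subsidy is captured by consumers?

Consumer share = 1/3

Pre-subsidy: 125.6 - 0.8P = -26.8 + 0.4P gives P* = 127, Q* = 24.
With the subsidy, sellers receive Ps = Pb + 60 for each unit, where Pb is the price buyers pay.
Supply in terms of Pb becomes Qs = -26.8 + 0.4(Pb + 60) = -2.8 + 0.4Pb. Setting this equal to demand: 125.6 - 0.8Pb = -2.8 + 0.4Pb, so Pb = 107.
Sellers receive Ps = 107 + 60 = 167; Q' = 125.6 − 0.8·107 = 40.
Buyers' price falls by P* − Pb = 127 − 107 = 20; sellers' price rises by Ps − P* = 167 − 127 = 40.
So consumers capture 20/60 = 1/3 of each unit of subsidy.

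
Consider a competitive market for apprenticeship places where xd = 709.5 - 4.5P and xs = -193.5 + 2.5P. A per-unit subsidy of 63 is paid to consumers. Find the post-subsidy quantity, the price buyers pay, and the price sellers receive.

x' = 230.25; buyers pay 106.5; sellers receive 169.5

Pre-subsidy: 709.5 - 4.5P = -193.5 + 2.5P gives P* = 129, x* = 129.
With the rebate, buyers effectively pay Pb = Ps − 63, where Ps is the price sellers receive.
Demand in terms of Ps becomes xd = 709.5 − 4.5(Ps − 63) = 993 - 4.5Ps. Setting this equal to supply: 993 - 4.5Ps = -193.5 + 2.5Ps, so Ps = 169.5.
Buyers pay Pb = 169.5 − 63 = 106.5; x' = -193.5 + 2.5·169.5 = 230.25.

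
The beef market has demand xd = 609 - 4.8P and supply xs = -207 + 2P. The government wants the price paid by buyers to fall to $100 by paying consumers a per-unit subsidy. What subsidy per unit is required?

Required subsidy s = $68 per unit

At a buyer price of 100, quantity demanded is 609 − 4.8·100 = 129.
Sellers supply 129 only when they receive Ps with -207 + 2·Ps = 129, i.e. Ps = 168.
s = Ps − Pb = 168 − 100 = 68.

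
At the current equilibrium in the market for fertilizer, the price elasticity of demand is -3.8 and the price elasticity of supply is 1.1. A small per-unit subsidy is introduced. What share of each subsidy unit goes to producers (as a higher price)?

For a small subsidy around the equilibrium, the benefit split depends on the relative slopes, which at a point are proportional to the elasticities.
Buyer share = εs/(εs + |εd|) = 1.1/(1.1 + 3.8) = 11/49; seller share = |εd|/(εs + |εd|) = 38/49.
So producers capture 38/49 of the subsidy.

Producer share = 38/49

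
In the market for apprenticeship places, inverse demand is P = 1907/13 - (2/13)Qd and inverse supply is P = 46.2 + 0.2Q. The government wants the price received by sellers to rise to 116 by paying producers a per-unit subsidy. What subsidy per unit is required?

At a seller price of 116, quantity supplied is -231 + 5·116 = 349.
Buyers absorb 349 only when they pay Pb = 1907/13 − (2/13)·349 = 93.
s = Ps − Pb = 116 − 93 = 23.

Required subsidy s = 23 per unit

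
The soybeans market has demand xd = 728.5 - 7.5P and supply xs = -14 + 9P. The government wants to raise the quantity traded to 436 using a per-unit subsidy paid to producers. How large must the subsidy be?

At x = 436, invert demand for the buyer price: Pb = (728.5 − 436)/7.5 = 39; invert supply for the seller price: Ps = (436 − (-14))/9 = 50.
The subsidy must fill the gap: s = Ps − Pb = 50 − 39 = 11.

Required subsidy s = 11 per unit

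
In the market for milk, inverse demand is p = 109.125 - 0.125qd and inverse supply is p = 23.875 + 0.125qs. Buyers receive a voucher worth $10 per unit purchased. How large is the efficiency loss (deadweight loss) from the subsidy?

Deadweight loss = $200

Pre-subsidy: 109.125 - 0.125q = 23.875 + 0.125q gives q* = 341 and p* = 66.5.
With the rebate, buyers effectively pay pb = ps − 10, where ps is the price sellers receive.
On the curves, pb = 109.125 - 0.125q and ps = 23.875 + 0.125q; the wedge ps − pb = 10 gives 23.875 + 0.125q − (109.125 - 0.125q) = 10, so q' = 381.
Then pb = 109.125 − 0.125·381 = 61.5 and ps = 23.875 + 0.125·381 = 71.5.
The subsidy expands output by 381 − 341 = 40 past the efficient level; on those units the gap between marginal cost and willingness to pay runs from 0 up to 10.
DWL = ½ × 10 × 40 = 200.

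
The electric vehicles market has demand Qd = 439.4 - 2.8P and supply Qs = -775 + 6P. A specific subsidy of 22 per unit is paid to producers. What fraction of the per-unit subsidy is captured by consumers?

Pre-subsidy: 439.4 - 2.8P = -775 + 6P gives P* = 138, Q* = 53.
With the subsidy, sellers receive Ps = Pb + 22 for each unit, where Pb is the price buyers pay.
Supply in terms of Pb becomes Qs = -775 + 6(Pb + 22) = -643 + 6Pb. Setting this equal to demand: 439.4 - 2.8Pb = -643 + 6Pb, so Pb = 123.
Sellers receive Ps = 123 + 22 = 145; Q' = 439.4 − 2.8·123 = 95.
Buyers' price falls by P* − Pb = 138 − 123 = 15; sellers' price rises by Ps − P* = 145 − 138 = 7.
So consumers capture 15/22 = 15/22 of each unit of subsidy.

Consumer share = 15/22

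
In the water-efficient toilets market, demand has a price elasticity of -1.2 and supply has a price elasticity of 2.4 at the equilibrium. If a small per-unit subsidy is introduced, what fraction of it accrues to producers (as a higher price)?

Producer share = 1/3

For a small subsidy around the equilibrium, the benefit split depends on the relative slopes, which at a point are proportional to the elasticities.
Buyer share = εs/(εs + |εd|) = 2.4/(2.4 + 1.2) = 2/3; seller share = |εd|/(εs + |εd|) = 1/3.
So producers capture 1/3 of the subsidy.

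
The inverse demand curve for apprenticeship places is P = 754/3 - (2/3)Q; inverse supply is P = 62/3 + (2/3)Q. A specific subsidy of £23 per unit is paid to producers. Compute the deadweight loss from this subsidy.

Deadweight loss = £198.375

Pre-subsidy: 754/3 - (2/3)Q = 62/3 + (2/3)Q gives Q* = 173 and P* = 136.
With the subsidy, sellers receive Ps = Pb + 23 for each unit, where Pb is the price buyers pay.
On the curves, Pb = 754/3 - (2/3)Q and Ps = 62/3 + (2/3)Q; the wedge Ps − Pb = 23 gives 62/3 + (2/3)Q − (754/3 - (2/3)Q) = 23, so Q' = 190.25.
Then Pb = 754/3 − (2/3)·190.25 = 124.5 and Ps = 62/3 + (2/3)·190.25 = 147.5.
The subsidy expands output by 190.25 − 173 = 17.25 past the efficient level; on those units the gap between marginal cost and willingness to pay runs from 0 up to 23.
DWL = ½ × 23 × 17.25 = 198.375.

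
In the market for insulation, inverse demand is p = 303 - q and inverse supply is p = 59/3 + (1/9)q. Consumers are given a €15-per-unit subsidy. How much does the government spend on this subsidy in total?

Government cost = €4027.5

Pre-subsidy: 303 - q = 59/3 + (1/9)q gives q* = 255 and p* = 48.
With the rebate, buyers effectively pay pb = ps − 15, where ps is the price sellers receive.
On the curves, pb = 303 - q and ps = 59/3 + (1/9)q; the wedge ps − pb = 15 gives 59/3 + (1/9)q − (303 - q) = 15, so q' = 268.5.
Then pb = 303 − 1·268.5 = 34.5 and ps = 59/3 + (1/9)·268.5 = 49.5.
Government outlay = subsidy × quantity = 15 × 268.5 = 4027.5.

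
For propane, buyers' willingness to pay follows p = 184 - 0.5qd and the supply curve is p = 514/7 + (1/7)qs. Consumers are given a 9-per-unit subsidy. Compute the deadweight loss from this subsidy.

Deadweight loss = 63

Pre-subsidy: 184 - 0.5q = 514/7 + (1/7)q gives q* = 172 and p* = 98.
With the rebate, buyers effectively pay pb = ps − 9, where ps is the price sellers receive.
On the curves, pb = 184 - 0.5q and ps = 514/7 + (1/7)q; the wedge ps − pb = 9 gives 514/7 + (1/7)q − (184 - 0.5q) = 9, so q' = 186.
Then pb = 184 − 0.5·186 = 91 and ps = 514/7 + (1/7)·186 = 100.
The subsidy expands output by 186 − 172 = 14 past the efficient level; on those units the gap between marginal cost and willingness to pay runs from 0 up to 9.
DWL = ½ × 9 × 14 = 63.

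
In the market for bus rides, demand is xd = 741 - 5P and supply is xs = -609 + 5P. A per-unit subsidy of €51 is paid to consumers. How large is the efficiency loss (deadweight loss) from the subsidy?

Pre-subsidy: 741 - 5P = -609 + 5P gives P* = 135, x* = 66.
With the rebate, buyers effectively pay Pb = Ps − 51, where Ps is the price sellers receive.
Demand in terms of Ps becomes xd = 741 − 5(Ps − 51) = 996 - 5Ps. Setting this equal to supply: 996 - 5Ps = -609 + 5Ps, so Ps = 160.5.
Buyers pay Pb = 160.5 − 51 = 109.5; x' = -609 + 5·160.5 = 193.5.
The subsidy expands output by 193.5 − 66 = 127.5 past the efficient level; on those units the gap between marginal cost and willingness to pay runs from 0 up to 51.
DWL = ½ × 51 × 127.5 = 3251.25.

Deadweight loss = €3251.25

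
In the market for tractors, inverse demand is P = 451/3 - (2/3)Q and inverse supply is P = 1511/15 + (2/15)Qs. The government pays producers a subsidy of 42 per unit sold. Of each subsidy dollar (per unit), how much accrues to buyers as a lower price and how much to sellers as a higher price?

Buyers gain 35 per unit; sellers gain 7 per unit

Pre-subsidy: 451/3 - (2/3)Q = 1511/15 + (2/15)Q gives Q* = 62 and P* = 109.
With the subsidy, sellers receive Ps = Pb + 42 for each unit, where Pb is the price buyers pay.
On the curves, Pb = 451/3 - (2/3)Q and Ps = 1511/15 + (2/15)Q; the wedge Ps − Pb = 42 gives 1511/15 + (2/15)Q − (451/3 - (2/3)Q) = 42, so Q' = 114.5.
Then Pb = 451/3 − (2/3)·114.5 = 74 and Ps = 1511/15 + (2/15)·114.5 = 116.
Buyers' price falls by P* − Pb = 109 − 74 = 35; sellers' price rises by Ps − P* = 116 − 109 = 7.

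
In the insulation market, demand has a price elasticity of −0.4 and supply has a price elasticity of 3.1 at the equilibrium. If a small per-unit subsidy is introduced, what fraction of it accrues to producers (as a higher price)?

Producer share = 4/35

For a small subsidy around the equilibrium, the benefit split depends on the relative slopes, which at a point are proportional to the elasticities.
Buyer share = εs/(εs + |εd|) = 3.1/(3.1 + 0.4) = 31/35; seller share = |εd|/(εs + |εd|) = 4/35.
So producers capture 4/35 of the subsidy.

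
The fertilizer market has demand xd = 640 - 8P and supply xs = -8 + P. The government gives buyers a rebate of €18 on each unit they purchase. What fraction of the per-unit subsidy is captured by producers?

Producer share = 8/9

Pre-subsidy: 640 - 8P = -8 + P gives P* = 72, x* = 64.
With the rebate, buyers effectively pay Pb = Ps − 18, where Ps is the price sellers receive.
Demand in terms of Ps becomes xd = 640 − 8(Ps − 18) = 784 - 8Ps. Setting this equal to supply: 784 - 8Ps = -8 + Ps, so Ps = 88.
Buyers pay Pb = 88 − 18 = 70; x' = -8 + 1·88 = 80.
Buyers' price falls by P* − Pb = 72 − 70 = 2; sellers' price rises by Ps − P* = 88 − 72 = 16.
So producers capture 16/18 = 8/9 of each unit of subsidy.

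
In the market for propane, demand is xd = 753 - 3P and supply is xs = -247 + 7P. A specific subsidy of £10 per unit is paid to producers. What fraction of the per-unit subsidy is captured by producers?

Producer share = 0.3

Pre-subsidy: 753 - 3P = -247 + 7P gives P* = 100, x* = 453.
With the subsidy, sellers receive Ps = Pb + 10 for each unit, where Pb is the price buyers pay.
Supply in terms of Pb becomes xs = -247 + 7(Pb + 10) = -177 + 7Pb. Setting this equal to demand: 753 - 3Pb = -177 + 7Pb, so Pb = 93.
Sellers receive Ps = 93 + 10 = 103; x' = 753 − 3·93 = 474.
Buyers' price falls by P* − Pb = 100 − 93 = 7; sellers' price rises by Ps − P* = 103 − 100 = 3.
So producers capture 3/10 = 0.3 of each unit of subsidy.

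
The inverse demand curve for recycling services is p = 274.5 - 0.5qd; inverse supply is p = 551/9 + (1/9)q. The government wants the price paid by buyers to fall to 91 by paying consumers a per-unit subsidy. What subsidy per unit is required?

At a buyer price of 91, quantity demanded is 549 − 2·91 = 367.
Sellers supply 367 only when they receive ps = 551/9 + (1/9)·367 = 102.
s = ps − pb = 102 − 91 = 11.

Required subsidy s = 11 per unit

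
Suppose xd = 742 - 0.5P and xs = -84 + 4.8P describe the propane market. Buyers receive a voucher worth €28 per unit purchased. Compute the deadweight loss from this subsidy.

Pre-subsidy: 742 - 0.5P = -84 + 4.8P gives P* = 8260/53, x* = 35196/53.
With the rebate, buyers effectively pay Pb = Ps − 28, where Ps is the price sellers receive.
Demand in terms of Ps becomes xd = 742 − 0.5(Ps − 28) = 756 - 0.5Ps. Setting this equal to supply: 756 - 0.5Ps = -84 + 4.8Ps, so Ps = 8400/53.
Buyers pay Pb = 8400/53 − 28 = 6916/53; x' = -84 + 4.8·(8400/53) = 35868/53.
The subsidy expands output by 35868/53 − 35196/53 = 672/53 past the efficient level; on those units the gap between marginal cost and willingness to pay runs from 0 up to 28.
DWL = ½ × 28 × 672/53 = 9408/53.

Deadweight loss = 9408/53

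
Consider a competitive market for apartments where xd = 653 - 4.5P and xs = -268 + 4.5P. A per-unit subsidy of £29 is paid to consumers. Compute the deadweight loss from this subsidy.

Deadweight loss = £946.125

Pre-subsidy: 653 - 4.5P = -268 + 4.5P gives P* = 307/3, x* = 192.5.
With the rebate, buyers effectively pay Pb = Ps − 29, where Ps is the price sellers receive.
Demand in terms of Ps becomes xd = 653 − 4.5(Ps − 29) = 783.5 - 4.5Ps. Setting this equal to supply: 783.5 - 4.5Ps = -268 + 4.5Ps, so Ps = 701/6.
Buyers pay Pb = 701/6 − 29 = 527/6; x' = -268 + 4.5·(701/6) = 257.75.
The subsidy expands output by 257.75 − 192.5 = 65.25 past the efficient level; on those units the gap between marginal cost and willingness to pay runs from 0 up to 29.
DWL = ½ × 29 × 65.25 = 946.125.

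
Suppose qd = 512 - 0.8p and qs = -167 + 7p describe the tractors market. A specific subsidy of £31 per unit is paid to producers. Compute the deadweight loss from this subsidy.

Pre-subsidy: 512 - 0.8p = -167 + 7p gives p* = 3395/39, q* = 17252/39.
With the subsidy, sellers receive ps = pb + 31 for each unit, where pb is the price buyers pay.
Supply in terms of pb becomes qs = -167 + 7(pb + 31) = 50 + 7pb. Setting this equal to demand: 512 - 0.8pb = 50 + 7pb, so pb = 770/13.
Sellers receive ps = 770/13 + 31 = 1173/13; q' = 512 − 0.8·(770/13) = 6040/13.
The subsidy expands output by 6040/13 − 17252/39 = 868/39 past the efficient level; on those units the gap between marginal cost and willingness to pay runs from 0 up to 31.
DWL = ½ × 31 × 868/39 = 13454/39.

Deadweight loss = 13454/39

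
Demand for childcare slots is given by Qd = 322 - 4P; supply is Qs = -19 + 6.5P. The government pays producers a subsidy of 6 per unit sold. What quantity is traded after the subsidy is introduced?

Q' = 4346/21

Pre-subsidy: 322 - 4P = -19 + 6.5P gives P* = 682/21, Q* = 4034/21.
With the subsidy, sellers receive Ps = Pb + 6 for each unit, where Pb is the price buyers pay.
Supply in terms of Pb becomes Qs = -19 + 6.5(Pb + 6) = 20 + 6.5Pb. Setting this equal to demand: 322 - 4Pb = 20 + 6.5Pb, so Pb = 604/21.
Sellers receive Ps = 604/21 + 6 = 730/21; Q' = 322 − 4·(604/21) = 4346/21.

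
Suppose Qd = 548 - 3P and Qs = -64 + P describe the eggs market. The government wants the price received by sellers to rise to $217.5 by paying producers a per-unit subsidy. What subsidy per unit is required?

At a seller price of 217.5, quantity supplied is -64 + 1·217.5 = 153.5.
Buyers absorb 153.5 only when they pay Pb with 548 − 3·Pb = 153.5, i.e. Pb = 131.5.
s = Ps − Pb = 217.5 − 131.5 = 86.

Required subsidy s = $86 per unit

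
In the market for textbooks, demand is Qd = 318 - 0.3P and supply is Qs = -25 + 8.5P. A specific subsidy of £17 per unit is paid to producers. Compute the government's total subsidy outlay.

Government cost = 931209/176

Pre-subsidy: 318 - 0.3P = -25 + 8.5P gives P* = 1715/44, Q* = 26955/88.
With the subsidy, sellers receive Ps = Pb + 17 for each unit, where Pb is the price buyers pay.
Supply in terms of Pb becomes Qs = -25 + 8.5(Pb + 17) = 119.5 + 8.5Pb. Setting this equal to demand: 318 - 0.3Pb = 119.5 + 8.5Pb, so Pb = 1985/88.
Sellers receive Ps = 1985/88 + 17 = 3481/88; Q' = 318 − 0.3·(1985/88) = 54777/176.
Government outlay = subsidy × quantity = 17 × 54777/176 = 931209/176.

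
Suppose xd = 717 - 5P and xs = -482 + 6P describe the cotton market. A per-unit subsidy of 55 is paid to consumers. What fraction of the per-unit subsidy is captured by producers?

Producer share = 5/11

Pre-subsidy: 717 - 5P = -482 + 6P gives P* = 109, x* = 172.
With the rebate, buyers effectively pay Pb = Ps − 55, where Ps is the price sellers receive.
Demand in terms of Ps becomes xd = 717 − 5(Ps − 55) = 992 - 5Ps. Setting this equal to supply: 992 - 5Ps = -482 + 6Ps, so Ps = 134.
Buyers pay Pb = 134 − 55 = 79; x' = -482 + 6·134 = 322.
Buyers' price falls by P* − Pb = 109 − 79 = 30; sellers' price rises by Ps − P* = 134 − 109 = 25.
So producers capture 25/55 = 5/11 of each unit of subsidy.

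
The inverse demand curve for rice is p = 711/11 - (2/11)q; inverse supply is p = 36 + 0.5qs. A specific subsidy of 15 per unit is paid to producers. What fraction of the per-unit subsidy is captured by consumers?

Pre-subsidy: 711/11 - (2/11)q = 36 + 0.5q gives q* = 42 and p* = 57.
With the subsidy, sellers receive ps = pb + 15 for each unit, where pb is the price buyers pay.
On the curves, pb = 711/11 - (2/11)q and ps = 36 + 0.5q; the wedge ps − pb = 15 gives 36 + 0.5q − (711/11 - (2/11)q) = 15, so q' = 64.
Then pb = 711/11 − (2/11)·64 = 53 and ps = 36 + 0.5·64 = 68.
Buyers' price falls by p* − pb = 57 − 53 = 4; sellers' price rises by ps − p* = 68 − 57 = 11.
So consumers capture 4/15 = 4/15 of each unit of subsidy.

Consumer share = 4/15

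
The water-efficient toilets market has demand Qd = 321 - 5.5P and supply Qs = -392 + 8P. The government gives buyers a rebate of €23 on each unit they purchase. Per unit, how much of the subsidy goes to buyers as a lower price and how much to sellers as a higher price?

Buyers gain 368/27 per unit; sellers gain 253/27 per unit

Pre-subsidy: 321 - 5.5P = -392 + 8P gives P* = 1426/27, Q* = 824/27.
With the rebate, buyers effectively pay Pb = Ps − 23, where Ps is the price sellers receive.
Demand in terms of Ps becomes Qd = 321 − 5.5(Ps − 23) = 447.5 - 5.5Ps. Setting this equal to supply: 447.5 - 5.5Ps = -392 + 8Ps, so Ps = 1679/27.
Buyers pay Pb = 1679/27 − 23 = 1058/27; Q' = -392 + 8·(1679/27) = 2848/27.
Buyers' price falls by P* − Pb = 1426/27 − 1058/27 = 368/27; sellers' price rises by Ps − P* = 1679/27 − 1426/27 = 253/27.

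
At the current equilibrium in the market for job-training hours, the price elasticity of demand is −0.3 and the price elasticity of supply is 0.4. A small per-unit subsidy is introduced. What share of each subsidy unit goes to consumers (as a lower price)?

For a small subsidy around the equilibrium, the benefit split depends on the relative slopes, which at a point are proportional to the elasticities.
Buyer share = εs/(εs + |εd|) = 0.4/(0.4 + 0.3) = 4/7; seller share = |εd|/(εs + |εd|) = 3/7.

Consumer share = 4/7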